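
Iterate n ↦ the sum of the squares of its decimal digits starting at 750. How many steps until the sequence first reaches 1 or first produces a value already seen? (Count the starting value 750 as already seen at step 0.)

750 → 74
74 → 65
65 → 61
61 → 37
37 → 58
58 → 89
89 → 145
145 → 42
42 → 20
20 → 4
4 → 16
16 → 37  — 37 repeats.
That took 12 steps.

12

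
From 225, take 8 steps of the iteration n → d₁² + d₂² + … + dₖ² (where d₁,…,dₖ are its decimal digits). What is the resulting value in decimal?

145

225 → 2² + 2² + 5² = 4 + 4 + 25 = 33
33 → 3² + 3² = 9 + 9 = 18
18 → 1² + 8² = 1 + 64 = 65
65 → 6² + 5² = 36 + 25 = 61
61 → 6² + 1² = 36 + 1 = 37
37 → 3² + 7² = 9 + 49 = 58
58 → 5² + 8² = 25 + 64 = 89
89 → 8² + 9² = 64 + 81 = 145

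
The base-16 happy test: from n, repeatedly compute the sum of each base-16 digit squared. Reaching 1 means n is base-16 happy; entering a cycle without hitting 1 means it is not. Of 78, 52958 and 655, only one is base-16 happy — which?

52958

78: 78 → 212 → 185 → 202 → 244 → 241 → 226 → 200 → 208 → 169 → 181 → 146 → 85 → 50 → 13 → 169  — repeats 169 (not base-16 happy)
52958: 52958 → 705 → 149 → 106 → 136 → 128 → 64 → 16 → 1  — reaches 1 (base-16 happy)
655: 655 → 293 → 30 → 197 → 169 → 181 → 146 → 85 → 50 → 13 → 169  — repeats 169 (not base-16 happy)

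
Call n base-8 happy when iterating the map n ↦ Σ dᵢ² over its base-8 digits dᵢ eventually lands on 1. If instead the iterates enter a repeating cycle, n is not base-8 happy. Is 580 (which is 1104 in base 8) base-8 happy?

580 = (1,1,0,4)_8 → 1² + 1² + 0² + 4² = 18
18 = (2,2)_8 → 2² + 2² = 8
8 = (1,0)_8 → 1² + 0² = 1  — reached 1.

base-8 happy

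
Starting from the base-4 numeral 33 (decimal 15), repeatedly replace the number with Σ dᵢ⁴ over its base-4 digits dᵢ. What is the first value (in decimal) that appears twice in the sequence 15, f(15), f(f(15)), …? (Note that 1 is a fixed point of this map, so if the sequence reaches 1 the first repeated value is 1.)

81

15 = (3,3)_4 → 162
162 = (2,2,0,2)_4 → 48
48 = (3,0,0)_4 → 81
81 = (1,1,0,1)_4 → 3
3 = (3)_4 → 81  — 81 already appeared earlier.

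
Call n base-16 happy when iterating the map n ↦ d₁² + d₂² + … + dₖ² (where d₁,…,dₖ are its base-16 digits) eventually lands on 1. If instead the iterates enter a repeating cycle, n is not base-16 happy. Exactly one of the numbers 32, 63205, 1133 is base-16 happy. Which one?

32

32: 32 → 4 → 16 → 1  — reaches 1 (base-16 happy)
63205: 63205 → 482 → 201 → 225 → 197 → 169 → 181 → 146 → 85 → 50 → 13 → 169  — repeats 169 (not base-16 happy)
1133: 1133 → 221 → 338 → 30 → 197 → 169 → 181 → 146 → 85 → 50 → 13 → 169  — repeats 169 (not base-16 happy)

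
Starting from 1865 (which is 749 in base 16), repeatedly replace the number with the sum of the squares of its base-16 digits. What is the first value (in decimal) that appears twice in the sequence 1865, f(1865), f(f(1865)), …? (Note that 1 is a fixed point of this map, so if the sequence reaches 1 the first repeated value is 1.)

146

1865 = (7,4,9)_16 → 7² + 4² + 9² = 49 + 16 + 81 = 146
146 = (9,2)_16 → 9² + 2² = 81 + 4 = 85
85 = (5,5)_16 → 5² + 5² = 25 + 25 = 50
50 = (3,2)_16 → 3² + 2² = 9 + 4 = 13
13 = (13)_16 → 13² = 169
169 = (10,9)_16 → 10² + 9² = 100 + 81 = 181
181 = (11,5)_16 → 11² + 5² = 121 + 25 = 146  — 146 already appeared earlier.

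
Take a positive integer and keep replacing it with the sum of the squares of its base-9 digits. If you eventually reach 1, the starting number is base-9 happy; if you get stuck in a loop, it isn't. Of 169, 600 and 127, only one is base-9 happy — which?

169: 169 → 53 → 89 → 65 → 53  — repeats 53 (not base-9 happy)
600: 600 → 94 → 18 → 4 → 16 → 50 → 50  — repeats 50 (not base-9 happy)
127: 127 → 27 → 9 → 1  — reaches 1 (base-9 happy)

127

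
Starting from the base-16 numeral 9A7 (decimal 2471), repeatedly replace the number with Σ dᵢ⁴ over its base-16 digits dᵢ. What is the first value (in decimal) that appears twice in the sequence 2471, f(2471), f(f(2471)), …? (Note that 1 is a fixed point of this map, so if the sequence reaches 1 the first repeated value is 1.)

1

2471 = (9,10,7)_16 → 9⁴ + 10⁴ + 7⁴ = 18962
18962 = (4,10,1,2)_16 → 4⁴ + 10⁴ + 1⁴ + 2⁴ = 10273
10273 = (2,8,2,1)_16 → 2⁴ + 8⁴ + 2⁴ + 1⁴ = 4129
4129 = (1,0,2,1)_16 → 1⁴ + 0⁴ + 2⁴ + 1⁴ = 18
18 = (1,2)_16 → 1⁴ + 2⁴ = 17
17 = (1,1)_16 → 1⁴ + 1⁴ = 2
2 = (2)_16 → 2⁴ = 16
16 = (1,0)_16 → 1⁴ + 0⁴ = 1  — reached the fixed point 1.
1 → 1, so 1 is the first repeated value.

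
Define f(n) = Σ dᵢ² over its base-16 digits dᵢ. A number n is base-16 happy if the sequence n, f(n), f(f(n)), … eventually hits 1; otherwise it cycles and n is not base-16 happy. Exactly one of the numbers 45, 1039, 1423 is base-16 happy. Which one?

45: 45 → 173 → 269 → 170 → 200 → 208 → 169 → 181 → 146 → 85 → 50 → 13 → 169  — repeats 169 (not base-16 happy)
1039: 1039 → 241 → 226 → 200 → 208 → 169 → 181 → 146 → 85 → 50 → 13 → 169  — repeats 169 (not base-16 happy)
1423: 1423 → 314 → 110 → 232 → 260 → 17 → 2 → 4 → 16 → 1  — reaches 1 (base-16 happy)

1423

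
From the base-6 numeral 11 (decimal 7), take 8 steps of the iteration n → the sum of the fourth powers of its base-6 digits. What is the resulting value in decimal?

978

7 = (1,1)_6 → 1⁴ + 1⁴ = 1 + 1 = 2
2 = (2)_6 → 2⁴ = 16
16 = (2,4)_6 → 2⁴ + 4⁴ = 16 + 256 = 272
272 = (1,1,3,2)_6 → 1⁴ + 1⁴ + 3⁴ + 2⁴ = 1 + 1 + 81 + 16 = 99
99 = (2,4,3)_6 → 2⁴ + 4⁴ + 3⁴ = 16 + 256 + 81 = 353
353 = (1,3,4,5)_6 → 1⁴ + 3⁴ + 4⁴ + 5⁴ = 1 + 81 + 256 + 625 = 963
963 = (4,2,4,3)_6 → 4⁴ + 2⁴ + 4⁴ + 3⁴ = 256 + 16 + 256 + 81 = 609
609 = (2,4,5,3)_6 → 2⁴ + 4⁴ + 5⁴ + 3⁴ = 16 + 256 + 625 + 81 = 978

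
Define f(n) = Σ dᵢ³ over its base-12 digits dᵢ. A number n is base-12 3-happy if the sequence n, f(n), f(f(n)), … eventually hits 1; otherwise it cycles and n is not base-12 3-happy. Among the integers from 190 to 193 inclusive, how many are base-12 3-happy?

3

190: 190 → 1028 → 856 → 1520 → 1728 → 1  (reaches 1)
191: 191 → 1359 → 881 → 342 → 288 → 8 → 512 → 755 → 1464 → 1008 → 343 → 415 → 1351 → 1136 → 1855 → 1344 → 793 → 342  (repeats 342)
192: 192 → 65 → 250 → 1513 → 1217 → 762 → 368 → 736 → 190 → 1028 → 856 → 1520 → 1728 → 1  (reaches 1)
193: 193 → 66 → 341 → 197 → 190 → 1028 → 856 → 1520 → 1728 → 1  (reaches 1)
base-12 3-happy: 190, 192, 193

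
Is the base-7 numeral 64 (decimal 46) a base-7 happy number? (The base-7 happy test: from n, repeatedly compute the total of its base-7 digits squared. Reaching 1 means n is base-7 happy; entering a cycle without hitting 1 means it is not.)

not base-7 happy

46 = (6,4)_7 → 6² + 4² = 52
52 = (1,0,3)_7 → 1² + 0² + 3² = 10
10 = (1,3)_7 → 1² + 3² = 10  — 10 already seen; the sequence cycles without reaching 1.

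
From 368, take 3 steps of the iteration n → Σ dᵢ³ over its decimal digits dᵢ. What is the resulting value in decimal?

881

368 → 3³ + 6³ + 8³ = 27 + 216 + 512 = 755
755 → 7³ + 5³ + 5³ = 343 + 125 + 125 = 593
593 → 5³ + 9³ + 3³ = 125 + 729 + 27 = 881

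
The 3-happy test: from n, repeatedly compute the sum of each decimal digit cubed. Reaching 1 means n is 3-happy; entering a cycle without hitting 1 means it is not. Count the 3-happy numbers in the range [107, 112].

1

107: 107 → 344 → 155 → 251 → 134 → 92 → 737 → 713 → 371 → 371  — not 3-happy
108: 108 → 513 → 153 → 153  — not 3-happy
109: 109 → 730 → 370 → 370  — not 3-happy
110: 110 → 2 → 8 → 512 → 134 → 92 → 737 → 713 → 371 → 371  — not 3-happy
111: 111 → 3 → 27 → 351 → 153 → 153  — not 3-happy
112: 112 → 10 → 1  — 3-happy
3-happy: 112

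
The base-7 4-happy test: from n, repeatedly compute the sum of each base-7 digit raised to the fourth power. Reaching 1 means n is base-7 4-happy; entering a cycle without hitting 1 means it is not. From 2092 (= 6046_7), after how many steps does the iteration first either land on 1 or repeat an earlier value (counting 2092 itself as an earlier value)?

2092 = (6,0,4,6)_7 → 6⁴ + 0⁴ + 4⁴ + 6⁴ = 1296 + 0 + 256 + 1296 = 2848
2848 = (1,1,2,0,6)_7 → 1⁴ + 1⁴ + 2⁴ + 0⁴ + 6⁴ = 1 + 1 + 16 + 0 + 1296 = 1314
1314 = (3,5,5,5)_7 → 3⁴ + 5⁴ + 5⁴ + 5⁴ = 81 + 625 + 625 + 625 = 1956
1956 = (5,4,6,3)_7 → 5⁴ + 4⁴ + 6⁴ + 3⁴ = 625 + 256 + 1296 + 81 = 2258
2258 = (6,4,0,4)_7 → 6⁴ + 4⁴ + 0⁴ + 4⁴ = 1296 + 256 + 0 + 256 = 1808
1808 = (5,1,6,2)_7 → 5⁴ + 1⁴ + 6⁴ + 2⁴ = 625 + 1 + 1296 + 16 = 1938
1938 = (5,4,3,6)_7 → 5⁴ + 4⁴ + 3⁴ + 6⁴ = 625 + 256 + 81 + 1296 = 2258  — 2258 repeats.
That took 7 steps.

7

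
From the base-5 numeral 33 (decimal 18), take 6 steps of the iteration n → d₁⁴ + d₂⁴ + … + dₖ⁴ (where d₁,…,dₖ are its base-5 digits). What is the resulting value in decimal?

244

18 = (3,3)_5 → 3⁴ + 3⁴ = 162
162 = (1,1,2,2)_5 → 1⁴ + 1⁴ + 2⁴ + 2⁴ = 34
34 = (1,1,4)_5 → 1⁴ + 1⁴ + 4⁴ = 258
258 = (2,0,1,3)_5 → 2⁴ + 0⁴ + 1⁴ + 3⁴ = 98
98 = (3,4,3)_5 → 3⁴ + 4⁴ + 3⁴ = 418
418 = (3,1,3,3)_5 → 3⁴ + 1⁴ + 3⁴ + 3⁴ = 244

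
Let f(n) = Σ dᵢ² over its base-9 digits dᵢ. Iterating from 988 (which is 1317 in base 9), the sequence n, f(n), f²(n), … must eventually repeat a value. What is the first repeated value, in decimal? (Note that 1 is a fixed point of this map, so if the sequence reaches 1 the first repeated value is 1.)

988 = (1,3,1,7)_9 → 1² + 3² + 1² + 7² = 1 + 9 + 1 + 49 = 60
60 = (6,6)_9 → 6² + 6² = 36 + 36 = 72
72 = (8,0)_9 → 8² + 0² = 64 + 0 = 64
64 = (7,1)_9 → 7² + 1² = 49 + 1 = 50
50 = (5,5)_9 → 5² + 5² = 25 + 25 = 50  — 50 already appeared earlier.

50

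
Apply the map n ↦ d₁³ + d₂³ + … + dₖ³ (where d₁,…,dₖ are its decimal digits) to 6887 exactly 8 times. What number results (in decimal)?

92

6887 → 6³ + 8³ + 8³ + 7³ = 1583
1583 → 1³ + 5³ + 8³ + 3³ = 665
665 → 6³ + 6³ + 5³ = 557
557 → 5³ + 5³ + 7³ = 593
593 → 5³ + 9³ + 3³ = 881
881 → 8³ + 8³ + 1³ = 1025
1025 → 1³ + 0³ + 2³ + 5³ = 134
134 → 1³ + 3³ + 4³ = 92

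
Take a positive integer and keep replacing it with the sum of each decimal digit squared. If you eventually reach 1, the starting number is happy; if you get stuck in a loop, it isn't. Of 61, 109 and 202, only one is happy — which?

61: 61 → 37 → 58 → 89 → 145 → 42 → 20 → 4 → 16 → 37  — repeats 37 (not happy)
109: 109 → 82 → 68 → 100 → 1  — reaches 1 (happy)
202: 202 → 8 → 64 → 52 → 29 → 85 → 89 → 145 → 42 → 20 → 4 → 16 → 37 → 58 → 89  — repeats 89 (not happy)

109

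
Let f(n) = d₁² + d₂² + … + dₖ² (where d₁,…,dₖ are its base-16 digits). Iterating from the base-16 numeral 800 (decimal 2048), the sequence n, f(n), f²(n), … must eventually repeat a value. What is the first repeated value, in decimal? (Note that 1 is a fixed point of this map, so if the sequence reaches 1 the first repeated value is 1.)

1

2048 = (8,0,0)_16 → 8² + 0² + 0² = 64
64 = (4,0)_16 → 4² + 0² = 16
16 = (1,0)_16 → 1² + 0² = 1  — reached the fixed point 1.
1 → 1, so 1 is the first repeated value.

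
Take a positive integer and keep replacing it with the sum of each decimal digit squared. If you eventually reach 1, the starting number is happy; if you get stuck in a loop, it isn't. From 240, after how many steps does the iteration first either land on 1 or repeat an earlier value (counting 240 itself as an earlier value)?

9

240 → 2² + 4² + 0² = 4 + 16 + 0 = 20
20 → 2² + 0² = 4 + 0 = 4
4 → 4² = 16
16 → 1² + 6² = 1 + 36 = 37
37 → 3² + 7² = 9 + 49 = 58
58 → 5² + 8² = 25 + 64 = 89
89 → 8² + 9² = 64 + 81 = 145
145 → 1² + 4² + 5² = 1 + 16 + 25 = 42
42 → 4² + 2² = 16 + 4 = 20  — 20 repeats.
That took 9 steps.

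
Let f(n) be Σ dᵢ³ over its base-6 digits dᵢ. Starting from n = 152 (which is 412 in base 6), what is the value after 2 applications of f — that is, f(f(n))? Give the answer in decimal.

9

152 = (4,1,2)_6 → 4³ + 1³ + 2³ = 73
73 = (2,0,1)_6 → 2³ + 0³ + 1³ = 9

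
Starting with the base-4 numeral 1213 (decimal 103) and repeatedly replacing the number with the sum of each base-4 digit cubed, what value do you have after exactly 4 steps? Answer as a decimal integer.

1

103 = (1,2,1,3)_4 → 37
37 = (2,1,1)_4 → 10
10 = (2,2)_4 → 16
16 = (1,0,0)_4 → 1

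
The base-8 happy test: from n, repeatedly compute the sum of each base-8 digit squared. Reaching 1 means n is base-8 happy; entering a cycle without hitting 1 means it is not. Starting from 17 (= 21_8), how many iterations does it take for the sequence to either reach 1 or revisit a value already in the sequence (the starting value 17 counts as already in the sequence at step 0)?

17 = (2,1)_8 → 2² + 1² = 4 + 1 = 5
5 = (5)_8 → 5² = 25
25 = (3,1)_8 → 3² + 1² = 9 + 1 = 10
10 = (1,2)_8 → 1² + 2² = 1 + 4 = 5  — 5 repeats.
That took 4 steps.

4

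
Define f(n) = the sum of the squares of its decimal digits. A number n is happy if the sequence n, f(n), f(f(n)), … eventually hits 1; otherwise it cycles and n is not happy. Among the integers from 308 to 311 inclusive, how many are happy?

308: 308 → 73 → 58 → 89 → 145 → 42 → 20 → 4 → 16 → 37 → 58  — not happy
309: 309 → 90 → 81 → 65 → 61 → 37 → 58 → 89 → 145 → 42 → 20 → 4 → 16 → 37  — not happy
310: 310 → 10 → 1  — happy
311: 311 → 11 → 2 → 4 → 16 → 37 → 58 → 89 → 145 → 42 → 20 → 4  — not happy
happy: 310

1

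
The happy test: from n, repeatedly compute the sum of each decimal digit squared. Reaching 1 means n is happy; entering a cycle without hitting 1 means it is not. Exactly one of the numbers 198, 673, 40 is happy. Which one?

673

198: 198 → 146 → 53 → 34 → 25 → 29 → 85 → 89 → 145 → 42 → 20 → 4 → 16 → 37 → 58 → 89  — repeats 89 (not happy)
673: 673 → 94 → 97 → 130 → 10 → 1  — reaches 1 (happy)
40: 40 → 16 → 37 → 58 → 89 → 145 → 42 → 20 → 4 → 16  — repeats 16 (not happy)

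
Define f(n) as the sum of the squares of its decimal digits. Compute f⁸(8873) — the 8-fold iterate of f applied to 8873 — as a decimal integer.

8873 → 8² + 8² + 7² + 3² = 64 + 64 + 49 + 9 = 186
186 → 1² + 8² + 6² = 1 + 64 + 36 = 101
101 → 1² + 0² + 1² = 1 + 0 + 1 = 2
2 → 2² = 4
4 → 4² = 16
16 → 1² + 6² = 1 + 36 = 37
37 → 3² + 7² = 9 + 49 = 58
58 → 5² + 8² = 25 + 64 = 89

89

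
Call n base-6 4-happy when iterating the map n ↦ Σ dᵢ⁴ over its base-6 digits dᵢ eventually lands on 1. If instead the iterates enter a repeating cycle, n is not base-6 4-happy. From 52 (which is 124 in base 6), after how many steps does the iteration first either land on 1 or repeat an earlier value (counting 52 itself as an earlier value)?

52 = (1,2,4)_6 → 1⁴ + 2⁴ + 4⁴ = 273
273 = (1,1,3,3)_6 → 1⁴ + 1⁴ + 3⁴ + 3⁴ = 164
164 = (4,3,2)_6 → 4⁴ + 3⁴ + 2⁴ = 353
353 = (1,3,4,5)_6 → 1⁴ + 3⁴ + 4⁴ + 5⁴ = 963
963 = (4,2,4,3)_6 → 4⁴ + 2⁴ + 4⁴ + 3⁴ = 609
609 = (2,4,5,3)_6 → 2⁴ + 4⁴ + 5⁴ + 3⁴ = 978
978 = (4,3,1,0)_6 → 4⁴ + 3⁴ + 1⁴ + 0⁴ = 338
338 = (1,3,2,2)_6 → 1⁴ + 3⁴ + 2⁴ + 2⁴ = 114
114 = (3,1,0)_6 → 3⁴ + 1⁴ + 0⁴ = 82
82 = (2,1,4)_6 → 2⁴ + 1⁴ + 4⁴ = 273  — 273 repeats.
That took 10 steps.

10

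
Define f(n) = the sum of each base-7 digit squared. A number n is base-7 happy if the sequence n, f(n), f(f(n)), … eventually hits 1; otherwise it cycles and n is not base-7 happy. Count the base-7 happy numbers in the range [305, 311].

305: 305 → 53 → 17 → 13 → 37 → 29 → 17  (repeats 17)
306: 306 → 62 → 38 → 34 → 52 → 10 → 10  (repeats 10)
307: 307 → 73 → 19 → 29 → 17 → 13 → 37 → 29  (repeats 29)
308: 308 → 40 → 50 → 2 → 4 → 16 → 8 → 2  (repeats 2)
309: 309 → 41 → 61 → 27 → 45 → 45  (repeats 45)
310: 310 → 44 → 40 → 50 → 2 → 4 → 16 → 8 → 2  (repeats 2)
311: 311 → 49 → 1  (reaches 1)
base-7 happy: 311

1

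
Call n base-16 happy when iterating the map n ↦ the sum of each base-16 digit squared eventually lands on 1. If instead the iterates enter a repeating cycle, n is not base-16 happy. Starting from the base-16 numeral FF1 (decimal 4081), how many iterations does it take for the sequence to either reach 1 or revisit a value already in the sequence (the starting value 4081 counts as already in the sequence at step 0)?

9

4081 = (15,15,1)_16 → 451
451 = (1,12,3)_16 → 154
154 = (9,10)_16 → 181
181 = (11,5)_16 → 146
146 = (9,2)_16 → 85
85 = (5,5)_16 → 50
50 = (3,2)_16 → 13
13 = (13)_16 → 169
169 = (10,9)_16 → 181  — 181 repeats.
That took 9 steps.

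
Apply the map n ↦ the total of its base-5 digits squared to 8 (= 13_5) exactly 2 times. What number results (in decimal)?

4

8 = (1,3)_5 → 1² + 3² = 1 + 9 = 10
10 = (2,0)_5 → 2² + 0² = 4 + 0 = 4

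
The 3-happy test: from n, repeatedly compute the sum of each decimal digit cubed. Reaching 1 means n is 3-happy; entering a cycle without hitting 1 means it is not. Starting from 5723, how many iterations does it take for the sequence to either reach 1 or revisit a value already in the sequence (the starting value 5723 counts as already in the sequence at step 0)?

5723 → 5³ + 7³ + 2³ + 3³ = 503
503 → 5³ + 0³ + 3³ = 152
152 → 1³ + 5³ + 2³ = 134
134 → 1³ + 3³ + 4³ = 92
92 → 9³ + 2³ = 737
737 → 7³ + 3³ + 7³ = 713
713 → 7³ + 1³ + 3³ = 371
371 → 3³ + 7³ + 1³ = 371  — 371 repeats.
That took 8 steps.

8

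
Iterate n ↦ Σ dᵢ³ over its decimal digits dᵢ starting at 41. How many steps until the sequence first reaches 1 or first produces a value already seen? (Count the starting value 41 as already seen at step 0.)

7

41 → 4³ + 1³ = 65
65 → 6³ + 5³ = 341
341 → 3³ + 4³ + 1³ = 92
92 → 9³ + 2³ = 737
737 → 7³ + 3³ + 7³ = 713
713 → 7³ + 1³ + 3³ = 371
371 → 3³ + 7³ + 1³ = 371  — 371 repeats.
That took 7 steps.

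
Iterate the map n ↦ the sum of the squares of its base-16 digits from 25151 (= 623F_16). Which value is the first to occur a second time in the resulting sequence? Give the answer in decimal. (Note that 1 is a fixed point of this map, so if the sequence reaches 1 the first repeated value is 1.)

25151 = (6,2,3,15)_16 → 6² + 2² + 3² + 15² = 36 + 4 + 9 + 225 = 274
274 = (1,1,2)_16 → 1² + 1² + 2² = 1 + 1 + 4 = 6
6 = (6)_16 → 6² = 36
36 = (2,4)_16 → 2² + 4² = 4 + 16 = 20
20 = (1,4)_16 → 1² + 4² = 1 + 16 = 17
17 = (1,1)_16 → 1² + 1² = 1 + 1 = 2
2 = (2)_16 → 2² = 4
4 = (4)_16 → 4² = 16
16 = (1,0)_16 → 1² + 0² = 1 + 0 = 1  — reached the fixed point 1.
1 → 1, so 1 is the first repeated value.

1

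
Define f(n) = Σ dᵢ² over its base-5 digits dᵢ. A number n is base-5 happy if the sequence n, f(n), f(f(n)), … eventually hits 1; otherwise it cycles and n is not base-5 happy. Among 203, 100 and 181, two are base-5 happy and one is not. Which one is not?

100

203: 203 → 19 → 25 → 1  — reaches 1 (base-5 happy)
100: 100 → 16 → 10 → 4 → 16  — repeats 16 (not base-5 happy)
181: 181 → 7 → 5 → 1  — reaches 1 (base-5 happy)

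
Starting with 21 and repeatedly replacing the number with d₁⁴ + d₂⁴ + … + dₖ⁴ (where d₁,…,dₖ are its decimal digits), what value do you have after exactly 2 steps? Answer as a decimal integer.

21 → 2⁴ + 1⁴ = 16 + 1 = 17
17 → 1⁴ + 7⁴ = 1 + 2401 = 2402

2402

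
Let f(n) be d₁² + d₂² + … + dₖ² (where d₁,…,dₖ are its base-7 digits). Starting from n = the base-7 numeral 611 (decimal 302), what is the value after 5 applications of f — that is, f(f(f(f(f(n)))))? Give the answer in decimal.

302 = (6,1,1)_7 → 38
38 = (5,3)_7 → 34
34 = (4,6)_7 → 52
52 = (1,0,3)_7 → 10
10 = (1,3)_7 → 10

10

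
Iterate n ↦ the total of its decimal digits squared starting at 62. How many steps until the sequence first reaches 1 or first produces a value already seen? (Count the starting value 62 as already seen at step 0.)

62 → 6² + 2² = 36 + 4 = 40
40 → 4² + 0² = 16 + 0 = 16
16 → 1² + 6² = 1 + 36 = 37
37 → 3² + 7² = 9 + 49 = 58
58 → 5² + 8² = 25 + 64 = 89
89 → 8² + 9² = 64 + 81 = 145
145 → 1² + 4² + 5² = 1 + 16 + 25 = 42
42 → 4² + 2² = 16 + 4 = 20
20 → 2² + 0² = 4 + 0 = 4
4 → 4² = 16  — 16 repeats.
That took 10 steps.

10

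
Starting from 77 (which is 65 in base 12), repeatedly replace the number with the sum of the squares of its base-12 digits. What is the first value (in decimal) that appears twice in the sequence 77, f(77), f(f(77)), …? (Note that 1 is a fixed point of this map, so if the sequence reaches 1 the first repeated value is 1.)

61

77 = (6,5)_12 → 6² + 5² = 61
61 = (5,1)_12 → 5² + 1² = 26
26 = (2,2)_12 → 2² + 2² = 8
8 = (8)_12 → 8² = 64
64 = (5,4)_12 → 5² + 4² = 41
41 = (3,5)_12 → 3² + 5² = 34
34 = (2,10)_12 → 2² + 10² = 104
104 = (8,8)_12 → 8² + 8² = 128
128 = (10,8)_12 → 10² + 8² = 164
164 = (1,1,8)_12 → 1² + 1² + 8² = 66
66 = (5,6)_12 → 5² + 6² = 61  — 61 already appeared earlier.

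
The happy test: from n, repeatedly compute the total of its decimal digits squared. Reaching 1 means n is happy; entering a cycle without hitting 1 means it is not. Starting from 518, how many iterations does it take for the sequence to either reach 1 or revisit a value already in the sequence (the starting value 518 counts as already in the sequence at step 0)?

518 → 5² + 1² + 8² = 25 + 1 + 64 = 90
90 → 9² + 0² = 81 + 0 = 81
81 → 8² + 1² = 64 + 1 = 65
65 → 6² + 5² = 36 + 25 = 61
61 → 6² + 1² = 36 + 1 = 37
37 → 3² + 7² = 9 + 49 = 58
58 → 5² + 8² = 25 + 64 = 89
89 → 8² + 9² = 64 + 81 = 145
145 → 1² + 4² + 5² = 1 + 16 + 25 = 42
42 → 4² + 2² = 16 + 4 = 20
20 → 2² + 0² = 4 + 0 = 4
4 → 4² = 16
16 → 1² + 6² = 1 + 36 = 37  — 37 repeats.
That took 13 steps.

13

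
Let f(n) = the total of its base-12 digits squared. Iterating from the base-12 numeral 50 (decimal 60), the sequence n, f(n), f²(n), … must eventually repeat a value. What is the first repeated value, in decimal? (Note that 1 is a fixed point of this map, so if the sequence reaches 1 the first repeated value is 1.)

60 = (5,0)_12 → 5² + 0² = 25
25 = (2,1)_12 → 2² + 1² = 5
5 = (5)_12 → 5² = 25  — 25 already appeared earlier.

25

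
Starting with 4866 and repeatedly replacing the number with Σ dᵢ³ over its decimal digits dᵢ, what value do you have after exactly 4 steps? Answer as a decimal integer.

153

4866 → 1008
1008 → 513
513 → 153
153 → 153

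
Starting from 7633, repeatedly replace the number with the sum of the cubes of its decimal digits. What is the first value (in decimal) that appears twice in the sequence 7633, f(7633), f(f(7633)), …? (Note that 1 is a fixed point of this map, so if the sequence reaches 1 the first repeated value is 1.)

244

7633 → 7³ + 6³ + 3³ + 3³ = 343 + 216 + 27 + 27 = 613
613 → 6³ + 1³ + 3³ = 216 + 1 + 27 = 244
244 → 2³ + 4³ + 4³ = 8 + 64 + 64 = 136
136 → 1³ + 3³ + 6³ = 1 + 27 + 216 = 244  — 244 already appeared earlier.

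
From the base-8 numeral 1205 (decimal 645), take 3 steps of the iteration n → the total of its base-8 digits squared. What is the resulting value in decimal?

50

645 = (1,2,0,5)_8 → 1² + 2² + 0² + 5² = 1 + 4 + 0 + 25 = 30
30 = (3,6)_8 → 3² + 6² = 9 + 36 = 45
45 = (5,5)_8 → 5² + 5² = 25 + 25 = 50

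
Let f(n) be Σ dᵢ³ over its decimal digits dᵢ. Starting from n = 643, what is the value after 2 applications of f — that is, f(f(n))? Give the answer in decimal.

370

643 → 6³ + 4³ + 3³ = 307
307 → 3³ + 0³ + 7³ = 370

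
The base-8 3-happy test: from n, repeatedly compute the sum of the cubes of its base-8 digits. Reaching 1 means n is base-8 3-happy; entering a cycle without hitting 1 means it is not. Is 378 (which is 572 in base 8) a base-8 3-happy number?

378 = (5,7,2)_8 → 5³ + 7³ + 2³ = 476
476 = (7,3,4)_8 → 7³ + 3³ + 4³ = 434
434 = (6,6,2)_8 → 6³ + 6³ + 2³ = 440
440 = (6,7,0)_8 → 6³ + 7³ + 0³ = 559
559 = (1,0,5,7)_8 → 1³ + 0³ + 5³ + 7³ = 469
469 = (7,2,5)_8 → 7³ + 2³ + 5³ = 476  — 476 already seen; the sequence cycles without reaching 1.

not base-8 3-happy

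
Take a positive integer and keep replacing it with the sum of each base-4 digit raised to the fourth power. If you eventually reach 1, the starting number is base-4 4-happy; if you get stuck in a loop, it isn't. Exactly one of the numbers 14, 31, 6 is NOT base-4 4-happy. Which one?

14: 14 → 97 → 18 → 17 → 2 → 16 → 1  — reaches 1 (base-4 4-happy)
31: 31 → 163 → 113 → 83 → 83  — repeats 83 (not base-4 4-happy)
6: 6 → 17 → 2 → 16 → 1  — reaches 1 (base-4 4-happy)

31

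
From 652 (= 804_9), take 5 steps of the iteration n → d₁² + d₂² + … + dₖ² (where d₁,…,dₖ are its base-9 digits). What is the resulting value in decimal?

4

652 = (8,0,4)_9 → 8² + 0² + 4² = 64 + 0 + 16 = 80
80 = (8,8)_9 → 8² + 8² = 64 + 64 = 128
128 = (1,5,2)_9 → 1² + 5² + 2² = 1 + 25 + 4 = 30
30 = (3,3)_9 → 3² + 3² = 9 + 9 = 18
18 = (2,0)_9 → 2² + 0² = 4 + 0 = 4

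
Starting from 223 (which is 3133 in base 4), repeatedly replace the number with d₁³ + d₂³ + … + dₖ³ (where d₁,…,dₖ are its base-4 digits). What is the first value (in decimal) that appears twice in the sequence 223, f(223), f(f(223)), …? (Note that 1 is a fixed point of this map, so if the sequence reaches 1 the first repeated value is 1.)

223 = (3,1,3,3)_4 → 3³ + 1³ + 3³ + 3³ = 82
82 = (1,1,0,2)_4 → 1³ + 1³ + 0³ + 2³ = 10
10 = (2,2)_4 → 2³ + 2³ = 16
16 = (1,0,0)_4 → 1³ + 0³ + 0³ = 1  — reached the fixed point 1.
1 → 1, so 1 is the first repeated value.

1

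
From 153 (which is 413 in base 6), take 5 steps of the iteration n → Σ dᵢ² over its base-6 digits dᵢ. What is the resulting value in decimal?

25

153 = (4,1,3)_6 → 26
26 = (4,2)_6 → 20
20 = (3,2)_6 → 13
13 = (2,1)_6 → 5
5 = (5)_6 → 25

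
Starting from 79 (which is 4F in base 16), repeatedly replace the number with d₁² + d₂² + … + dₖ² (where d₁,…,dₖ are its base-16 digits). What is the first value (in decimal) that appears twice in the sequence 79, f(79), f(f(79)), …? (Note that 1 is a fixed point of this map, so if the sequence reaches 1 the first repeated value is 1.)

79 = (4,15)_16 → 241
241 = (15,1)_16 → 226
226 = (14,2)_16 → 200
200 = (12,8)_16 → 208
208 = (13,0)_16 → 169
169 = (10,9)_16 → 181
181 = (11,5)_16 → 146
146 = (9,2)_16 → 85
85 = (5,5)_16 → 50
50 = (3,2)_16 → 13
13 = (13)_16 → 169  — 169 already appeared earlier.

169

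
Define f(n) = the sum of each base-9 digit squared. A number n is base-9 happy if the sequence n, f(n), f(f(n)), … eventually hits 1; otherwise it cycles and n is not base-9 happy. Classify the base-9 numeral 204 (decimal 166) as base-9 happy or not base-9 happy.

not base-9 happy

166 = (2,0,4)_9 → 20
20 = (2,2)_9 → 8
8 = (8)_9 → 64
64 = (7,1)_9 → 50
50 = (5,5)_9 → 50  — 50 already seen; the sequence cycles without reaching 1.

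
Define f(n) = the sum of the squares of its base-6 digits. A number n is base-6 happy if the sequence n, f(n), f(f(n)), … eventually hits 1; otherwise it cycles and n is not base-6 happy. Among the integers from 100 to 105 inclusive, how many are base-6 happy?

1

100: 100 → 36 → 1  (reaches 1)
101: 101 → 45 → 11 → 26 → 20 → 13 → 5 → 25 → 17 → 29 → 41 → 26  (repeats 26)
102: 102 → 29 → 41 → 26 → 20 → 13 → 5 → 25 → 17 → 29  (repeats 29)
103: 103 → 30 → 25 → 17 → 29 → 41 → 26 → 20 → 13 → 5 → 25  (repeats 25)
104: 104 → 33 → 34 → 41 → 26 → 20 → 13 → 5 → 25 → 17 → 29 → 41  (repeats 41)
105: 105 → 38 → 5 → 25 → 17 → 29 → 41 → 26 → 20 → 13 → 5  (repeats 5)
base-6 happy: 100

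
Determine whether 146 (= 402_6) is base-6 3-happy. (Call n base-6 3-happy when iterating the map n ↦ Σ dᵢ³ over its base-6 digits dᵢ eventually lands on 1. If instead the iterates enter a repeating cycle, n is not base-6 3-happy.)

not base-6 3-happy

146 = (4,0,2)_6 → 4³ + 0³ + 2³ = 64 + 0 + 8 = 72
72 = (2,0,0)_6 → 2³ + 0³ + 0³ = 8 + 0 + 0 = 8
8 = (1,2)_6 → 1³ + 2³ = 1 + 8 = 9
9 = (1,3)_6 → 1³ + 3³ = 1 + 27 = 28
28 = (4,4)_6 → 4³ + 4³ = 64 + 64 = 128
128 = (3,3,2)_6 → 3³ + 3³ + 2³ = 27 + 27 + 8 = 62
62 = (1,4,2)_6 → 1³ + 4³ + 2³ = 1 + 64 + 8 = 73
73 = (2,0,1)_6 → 2³ + 0³ + 1³ = 8 + 0 + 1 = 9  — 9 already seen; the sequence cycles without reaching 1.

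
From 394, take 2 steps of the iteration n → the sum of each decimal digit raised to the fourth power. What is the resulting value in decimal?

394 → 6898
6898 → 16049

16049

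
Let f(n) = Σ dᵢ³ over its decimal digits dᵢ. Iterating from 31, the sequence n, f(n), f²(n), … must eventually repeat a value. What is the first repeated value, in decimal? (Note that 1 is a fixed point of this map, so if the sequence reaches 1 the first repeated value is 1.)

31 → 3³ + 1³ = 28
28 → 2³ + 8³ = 520
520 → 5³ + 2³ + 0³ = 133
133 → 1³ + 3³ + 3³ = 55
55 → 5³ + 5³ = 250
250 → 2³ + 5³ + 0³ = 133  — 133 already appeared earlier.

133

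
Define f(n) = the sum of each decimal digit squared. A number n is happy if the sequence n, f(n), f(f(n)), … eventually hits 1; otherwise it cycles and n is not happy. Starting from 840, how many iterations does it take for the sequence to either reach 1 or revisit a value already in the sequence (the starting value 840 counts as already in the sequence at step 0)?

14

840 → 80
80 → 64
64 → 52
52 → 29
29 → 85
85 → 89
89 → 145
145 → 42
42 → 20
20 → 4
4 → 16
16 → 37
37 → 58
58 → 89  — 89 repeats.
That took 14 steps.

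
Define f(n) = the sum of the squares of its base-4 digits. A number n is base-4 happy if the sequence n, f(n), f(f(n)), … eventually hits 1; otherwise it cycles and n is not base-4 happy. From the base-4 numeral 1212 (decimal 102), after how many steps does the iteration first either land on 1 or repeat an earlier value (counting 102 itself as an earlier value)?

4

102 = (1,2,1,2)_4 → 1² + 2² + 1² + 2² = 10
10 = (2,2)_4 → 2² + 2² = 8
8 = (2,0)_4 → 2² + 0² = 4
4 = (1,0)_4 → 1² + 0² = 1  — reached 1.
That took 4 steps.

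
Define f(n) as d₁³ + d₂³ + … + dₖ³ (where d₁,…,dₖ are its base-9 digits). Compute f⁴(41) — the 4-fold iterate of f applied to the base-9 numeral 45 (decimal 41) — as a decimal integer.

41 = (4,5)_9 → 189
189 = (2,3,0)_9 → 35
35 = (3,8)_9 → 539
539 = (6,5,8)_9 → 853

853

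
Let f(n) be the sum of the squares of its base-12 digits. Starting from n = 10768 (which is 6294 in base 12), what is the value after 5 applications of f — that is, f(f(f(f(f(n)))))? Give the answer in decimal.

5

10768 = (6,2,9,4)_12 → 6² + 2² + 9² + 4² = 137
137 = (11,5)_12 → 11² + 5² = 146
146 = (1,0,2)_12 → 1² + 0² + 2² = 5
5 = (5)_12 → 5² = 25
25 = (2,1)_12 → 2² + 1² = 5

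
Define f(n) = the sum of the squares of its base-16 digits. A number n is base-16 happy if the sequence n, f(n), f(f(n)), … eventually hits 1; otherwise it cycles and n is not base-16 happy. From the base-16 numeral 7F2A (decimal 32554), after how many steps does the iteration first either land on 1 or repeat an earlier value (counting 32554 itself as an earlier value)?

11

32554 = (7,15,2,10)_16 → 7² + 15² + 2² + 10² = 378
378 = (1,7,10)_16 → 1² + 7² + 10² = 150
150 = (9,6)_16 → 9² + 6² = 117
117 = (7,5)_16 → 7² + 5² = 74
74 = (4,10)_16 → 4² + 10² = 116
116 = (7,4)_16 → 7² + 4² = 65
65 = (4,1)_16 → 4² + 1² = 17
17 = (1,1)_16 → 1² + 1² = 2
2 = (2)_16 → 2² = 4
4 = (4)_16 → 4² = 16
16 = (1,0)_16 → 1² + 0² = 1  — reached 1.
That took 11 steps.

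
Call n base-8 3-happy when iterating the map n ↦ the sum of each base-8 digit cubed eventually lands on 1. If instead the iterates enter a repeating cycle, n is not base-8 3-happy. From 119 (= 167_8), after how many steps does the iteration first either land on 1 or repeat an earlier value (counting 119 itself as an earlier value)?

9

119 = (1,6,7)_8 → 1³ + 6³ + 7³ = 1 + 216 + 343 = 560
560 = (1,0,6,0)_8 → 1³ + 0³ + 6³ + 0³ = 1 + 0 + 216 + 0 = 217
217 = (3,3,1)_8 → 3³ + 3³ + 1³ = 27 + 27 + 1 = 55
55 = (6,7)_8 → 6³ + 7³ = 216 + 343 = 559
559 = (1,0,5,7)_8 → 1³ + 0³ + 5³ + 7³ = 1 + 0 + 125 + 343 = 469
469 = (7,2,5)_8 → 7³ + 2³ + 5³ = 343 + 8 + 125 = 476
476 = (7,3,4)_8 → 7³ + 3³ + 4³ = 343 + 27 + 64 = 434
434 = (6,6,2)_8 → 6³ + 6³ + 2³ = 216 + 216 + 8 = 440
440 = (6,7,0)_8 → 6³ + 7³ + 0³ = 216 + 343 + 0 = 559  — 559 repeats.
That took 9 steps.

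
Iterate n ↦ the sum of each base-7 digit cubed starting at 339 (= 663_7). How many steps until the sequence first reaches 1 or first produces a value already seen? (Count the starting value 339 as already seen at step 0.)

339 = (6,6,3)_7 → 6³ + 6³ + 3³ = 459
459 = (1,2,2,4)_7 → 1³ + 2³ + 2³ + 4³ = 81
81 = (1,4,4)_7 → 1³ + 4³ + 4³ = 129
129 = (2,4,3)_7 → 2³ + 4³ + 3³ = 99
99 = (2,0,1)_7 → 2³ + 0³ + 1³ = 9
9 = (1,2)_7 → 1³ + 2³ = 9  — 9 repeats.
That took 6 steps.

6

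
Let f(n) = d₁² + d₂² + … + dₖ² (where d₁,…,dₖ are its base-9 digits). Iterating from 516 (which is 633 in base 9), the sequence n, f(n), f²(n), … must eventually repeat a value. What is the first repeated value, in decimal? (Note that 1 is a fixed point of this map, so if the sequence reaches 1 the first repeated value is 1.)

50

516 = (6,3,3)_9 → 6² + 3² + 3² = 36 + 9 + 9 = 54
54 = (6,0)_9 → 6² + 0² = 36 + 0 = 36
36 = (4,0)_9 → 4² + 0² = 16 + 0 = 16
16 = (1,7)_9 → 1² + 7² = 1 + 49 = 50
50 = (5,5)_9 → 5² + 5² = 25 + 25 = 50  — 50 already appeared earlier.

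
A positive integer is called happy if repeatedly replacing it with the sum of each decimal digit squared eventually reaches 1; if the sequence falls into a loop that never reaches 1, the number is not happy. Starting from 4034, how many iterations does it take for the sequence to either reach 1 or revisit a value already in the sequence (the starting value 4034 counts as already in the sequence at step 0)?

4034 → 4² + 0² + 3² + 4² = 16 + 0 + 9 + 16 = 41
41 → 4² + 1² = 16 + 1 = 17
17 → 1² + 7² = 1 + 49 = 50
50 → 5² + 0² = 25 + 0 = 25
25 → 2² + 5² = 4 + 25 = 29
29 → 2² + 9² = 4 + 81 = 85
85 → 8² + 5² = 64 + 25 = 89
89 → 8² + 9² = 64 + 81 = 145
145 → 1² + 4² + 5² = 1 + 16 + 25 = 42
42 → 4² + 2² = 16 + 4 = 20
20 → 2² + 0² = 4 + 0 = 4
4 → 4² = 16
16 → 1² + 6² = 1 + 36 = 37
37 → 3² + 7² = 9 + 49 = 58
58 → 5² + 8² = 25 + 64 = 89  — 89 repeats.
That took 15 steps.

15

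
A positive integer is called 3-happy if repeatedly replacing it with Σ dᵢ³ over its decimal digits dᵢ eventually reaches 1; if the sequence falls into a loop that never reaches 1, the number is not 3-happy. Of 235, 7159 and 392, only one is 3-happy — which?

7159

235: 235 → 160 → 217 → 352 → 160  — repeats 160 (not 3-happy)
7159: 7159 → 1198 → 1243 → 100 → 1  — reaches 1 (3-happy)
392: 392 → 764 → 623 → 251 → 134 → 92 → 737 → 713 → 371 → 371  — repeats 371 (not 3-happy)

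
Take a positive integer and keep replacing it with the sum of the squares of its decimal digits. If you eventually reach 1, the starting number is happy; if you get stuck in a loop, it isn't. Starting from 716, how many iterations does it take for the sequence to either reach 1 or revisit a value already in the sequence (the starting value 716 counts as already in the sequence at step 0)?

3

716 → 7² + 1² + 6² = 49 + 1 + 36 = 86
86 → 8² + 6² = 64 + 36 = 100
100 → 1² + 0² + 0² = 1 + 0 + 0 = 1  — reached 1.
That took 3 steps.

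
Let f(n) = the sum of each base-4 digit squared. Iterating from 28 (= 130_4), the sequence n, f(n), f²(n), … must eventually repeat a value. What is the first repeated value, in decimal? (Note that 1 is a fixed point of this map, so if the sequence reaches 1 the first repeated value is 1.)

1

28 = (1,3,0)_4 → 1² + 3² + 0² = 10
10 = (2,2)_4 → 2² + 2² = 8
8 = (2,0)_4 → 2² + 0² = 4
4 = (1,0)_4 → 1² + 0² = 1  — reached the fixed point 1.
1 → 1, so 1 is the first repeated value.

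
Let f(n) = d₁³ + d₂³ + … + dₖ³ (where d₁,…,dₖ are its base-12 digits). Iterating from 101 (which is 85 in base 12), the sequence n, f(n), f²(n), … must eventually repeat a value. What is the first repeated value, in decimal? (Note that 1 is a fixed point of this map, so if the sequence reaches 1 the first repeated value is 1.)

101 = (8,5)_12 → 637
637 = (4,5,1)_12 → 190
190 = (1,3,10)_12 → 1028
1028 = (7,1,8)_12 → 856
856 = (5,11,4)_12 → 1520
1520 = (10,6,8)_12 → 1728
1728 = (1,0,0,0)_12 → 1  — reached the fixed point 1.
1 → 1, so 1 is the first repeated value.

1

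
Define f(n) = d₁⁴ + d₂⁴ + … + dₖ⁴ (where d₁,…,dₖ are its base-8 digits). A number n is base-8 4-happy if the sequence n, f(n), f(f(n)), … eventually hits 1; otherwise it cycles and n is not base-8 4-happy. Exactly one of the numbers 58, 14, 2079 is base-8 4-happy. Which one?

58: 58 → 2417 → 2178 → 288 → 512 → 1  — reaches 1 (base-8 4-happy)
14: 14 → 1297 → 289 → 513 → 2 → 16 → 16  — repeats 16 (not base-8 4-happy)
2079: 2079 → 2738 → 1953 → 1634 → 354 → 897 → 1298 → 304 → 1552 → 97 → 258 → 272 → 272  — repeats 272 (not base-8 4-happy)

58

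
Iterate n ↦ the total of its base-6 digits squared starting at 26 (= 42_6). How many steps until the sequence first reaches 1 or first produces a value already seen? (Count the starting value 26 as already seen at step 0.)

26 = (4,2)_6 → 20
20 = (3,2)_6 → 13
13 = (2,1)_6 → 5
5 = (5)_6 → 25
25 = (4,1)_6 → 17
17 = (2,5)_6 → 29
29 = (4,5)_6 → 41
41 = (1,0,5)_6 → 26  — 26 repeats.
That took 8 steps.

8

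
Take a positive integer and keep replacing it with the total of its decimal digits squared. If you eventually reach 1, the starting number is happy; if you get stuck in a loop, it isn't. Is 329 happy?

329 → 3² + 2² + 9² = 94
94 → 9² + 4² = 97
97 → 9² + 7² = 130
130 → 1² + 3² + 0² = 10
10 → 1² + 0² = 1  — reached 1.

happy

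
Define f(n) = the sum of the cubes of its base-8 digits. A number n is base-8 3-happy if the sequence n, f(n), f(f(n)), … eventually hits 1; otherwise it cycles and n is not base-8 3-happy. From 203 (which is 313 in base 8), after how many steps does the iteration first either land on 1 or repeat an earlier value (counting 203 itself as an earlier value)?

203 = (3,1,3)_8 → 3³ + 1³ + 3³ = 27 + 1 + 27 = 55
55 = (6,7)_8 → 6³ + 7³ = 216 + 343 = 559
559 = (1,0,5,7)_8 → 1³ + 0³ + 5³ + 7³ = 1 + 0 + 125 + 343 = 469
469 = (7,2,5)_8 → 7³ + 2³ + 5³ = 343 + 8 + 125 = 476
476 = (7,3,4)_8 → 7³ + 3³ + 4³ = 343 + 27 + 64 = 434
434 = (6,6,2)_8 → 6³ + 6³ + 2³ = 216 + 216 + 8 = 440
440 = (6,7,0)_8 → 6³ + 7³ + 0³ = 216 + 343 + 0 = 559  — 559 repeats.
That took 7 steps.

7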